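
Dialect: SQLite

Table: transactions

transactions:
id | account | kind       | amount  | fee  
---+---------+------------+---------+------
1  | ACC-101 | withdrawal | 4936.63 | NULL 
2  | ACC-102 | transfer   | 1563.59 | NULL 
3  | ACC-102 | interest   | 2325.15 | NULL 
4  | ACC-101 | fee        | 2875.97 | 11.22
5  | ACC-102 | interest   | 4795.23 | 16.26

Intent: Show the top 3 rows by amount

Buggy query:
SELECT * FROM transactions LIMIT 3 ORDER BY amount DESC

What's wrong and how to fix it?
Bug: LIMIT must come after ORDER BY

Fix: Swap the clauses: ORDER BY first, then LIMIT

Corrected query:
SELECT * FROM transactions ORDER BY amount DESC LIMIT 3

Result:
id | account | kind       | amount  | fee  
---+---------+------------+---------+------
1  | ACC-101 | withdrawal | 4936.63 | NULL 
5  | ACC-102 | interest   | 4795.23 | 16.26
4  | ACC-101 | fee        | 2875.97 | 11.22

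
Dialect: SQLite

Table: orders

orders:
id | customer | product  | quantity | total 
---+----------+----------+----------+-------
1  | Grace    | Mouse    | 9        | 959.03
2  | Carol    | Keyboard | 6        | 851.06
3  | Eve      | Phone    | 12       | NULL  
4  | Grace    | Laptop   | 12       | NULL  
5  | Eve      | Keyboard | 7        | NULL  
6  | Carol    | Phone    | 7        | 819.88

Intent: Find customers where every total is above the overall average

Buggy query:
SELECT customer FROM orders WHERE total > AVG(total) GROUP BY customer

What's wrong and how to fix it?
Bug: AVG() is an aggregate; it can't sit directly in WHERE

Fix: Use a subquery for AVG and a HAVING MIN(...) filter so the condition holds for every row in the group

Corrected query:
SELECT customer FROM orders GROUP BY customer HAVING MIN(total) > (SELECT AVG(total) FROM orders)

Result:
customer
--------
Grace   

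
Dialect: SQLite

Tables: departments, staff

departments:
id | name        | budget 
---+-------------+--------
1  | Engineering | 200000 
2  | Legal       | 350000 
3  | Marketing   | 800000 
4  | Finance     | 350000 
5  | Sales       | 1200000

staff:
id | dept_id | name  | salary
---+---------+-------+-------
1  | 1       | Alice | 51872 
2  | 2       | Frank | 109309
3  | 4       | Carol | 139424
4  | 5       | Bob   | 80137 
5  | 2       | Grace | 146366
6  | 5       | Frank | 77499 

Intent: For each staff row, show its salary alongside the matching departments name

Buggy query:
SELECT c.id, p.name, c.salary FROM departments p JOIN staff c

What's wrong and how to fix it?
Bug: Missing join condition: each staff row is matched to all departments rows instead of just its own

Fix: Add ON c.dept_id = p.id to the JOIN

Corrected query:
SELECT c.id, p.name, c.salary FROM departments p JOIN staff c ON c.dept_id = p.id

Result:
id | name        | salary
---+-------------+-------
1  | Engineering | 51872 
2  | Legal       | 109309
3  | Finance     | 139424
4  | Sales       | 80137 
5  | Legal       | 146366
6  | Sales       | 77499 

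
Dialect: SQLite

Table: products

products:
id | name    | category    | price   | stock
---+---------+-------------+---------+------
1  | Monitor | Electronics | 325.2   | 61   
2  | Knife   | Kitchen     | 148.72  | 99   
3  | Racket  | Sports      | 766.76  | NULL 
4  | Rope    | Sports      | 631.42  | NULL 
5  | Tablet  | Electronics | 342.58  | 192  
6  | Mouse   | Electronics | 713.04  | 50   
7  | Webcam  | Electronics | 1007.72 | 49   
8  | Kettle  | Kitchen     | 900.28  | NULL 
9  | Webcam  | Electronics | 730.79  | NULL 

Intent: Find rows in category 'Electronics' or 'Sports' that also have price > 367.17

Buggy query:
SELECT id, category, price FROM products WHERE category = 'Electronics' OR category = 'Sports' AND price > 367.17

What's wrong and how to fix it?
Bug: AND binds tighter than OR, so this parses as category = 'Electronics' OR (category = 'Sports' AND price > 367.17)

Fix: Group the OR with parentheses (or use IN), then AND the threshold

Corrected query:
SELECT id, category, price FROM products WHERE (category = 'Electronics' OR category = 'Sports') AND price > 367.17

Result:
id | category    | price  
---+-------------+--------
3  | Sports      | 766.76 
4  | Sports      | 631.42 
6  | Electronics | 713.04 
7  | Electronics | 1007.72
9  | Electronics | 730.79 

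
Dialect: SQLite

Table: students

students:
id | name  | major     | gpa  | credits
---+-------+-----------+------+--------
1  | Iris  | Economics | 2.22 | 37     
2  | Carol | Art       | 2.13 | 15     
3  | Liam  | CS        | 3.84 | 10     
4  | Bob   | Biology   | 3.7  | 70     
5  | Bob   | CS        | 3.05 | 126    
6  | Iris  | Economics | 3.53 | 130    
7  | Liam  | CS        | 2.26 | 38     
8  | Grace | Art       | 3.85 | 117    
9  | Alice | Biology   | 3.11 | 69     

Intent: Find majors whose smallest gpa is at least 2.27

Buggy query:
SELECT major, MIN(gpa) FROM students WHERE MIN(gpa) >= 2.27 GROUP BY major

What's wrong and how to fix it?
Bug: Aggregates like MIN are computed per group after WHERE runs

Fix: Replace WHERE with HAVING after the GROUP BY

Corrected query:
SELECT major, MIN(gpa) FROM students GROUP BY major HAVING MIN(gpa) >= 2.27

Result:
major   | MIN(gpa)
--------+---------
Biology | 3.11    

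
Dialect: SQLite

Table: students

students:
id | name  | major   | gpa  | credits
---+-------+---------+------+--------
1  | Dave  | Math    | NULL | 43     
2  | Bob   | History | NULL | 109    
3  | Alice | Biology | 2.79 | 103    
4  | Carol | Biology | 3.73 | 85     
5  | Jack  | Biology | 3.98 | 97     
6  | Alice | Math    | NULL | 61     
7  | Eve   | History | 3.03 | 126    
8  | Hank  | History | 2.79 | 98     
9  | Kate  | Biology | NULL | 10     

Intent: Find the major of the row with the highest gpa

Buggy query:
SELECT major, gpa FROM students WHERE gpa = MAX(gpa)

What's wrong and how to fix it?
Bug: MAX(gpa) is an aggregate and cannot be used directly in WHERE

Fix: Use a subquery: WHERE gpa = (SELECT MAX(gpa) FROM students)

Corrected query:
SELECT major, gpa FROM students WHERE gpa = (SELECT MAX(gpa) FROM students)

Result:
major   | gpa 
--------+-----
Biology | 3.98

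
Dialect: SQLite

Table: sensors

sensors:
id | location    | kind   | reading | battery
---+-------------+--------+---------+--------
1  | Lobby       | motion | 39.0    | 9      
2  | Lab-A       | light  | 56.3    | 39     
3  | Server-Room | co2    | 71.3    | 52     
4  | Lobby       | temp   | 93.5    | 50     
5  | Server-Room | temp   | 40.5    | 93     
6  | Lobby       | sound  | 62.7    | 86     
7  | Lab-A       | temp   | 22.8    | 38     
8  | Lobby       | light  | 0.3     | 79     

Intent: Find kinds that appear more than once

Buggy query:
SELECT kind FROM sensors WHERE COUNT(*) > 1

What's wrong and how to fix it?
Bug: COUNT(*) is an aggregate and cannot be used in WHERE

Fix: Group first, then use HAVING for the count condition

Corrected query:
SELECT kind FROM sensors GROUP BY kind HAVING COUNT(*) > 1

Result:
kind 
-----
light
temp 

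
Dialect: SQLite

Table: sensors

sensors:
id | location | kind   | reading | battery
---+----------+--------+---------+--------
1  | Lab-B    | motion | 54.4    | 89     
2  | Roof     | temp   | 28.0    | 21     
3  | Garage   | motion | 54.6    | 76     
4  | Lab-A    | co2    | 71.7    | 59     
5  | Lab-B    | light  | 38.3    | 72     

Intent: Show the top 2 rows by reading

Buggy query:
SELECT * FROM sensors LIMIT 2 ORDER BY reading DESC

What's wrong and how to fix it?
Bug: ORDER BY cannot follow LIMIT; LIMIT is the final clause

Fix: Swap the clauses: ORDER BY first, then LIMIT

Corrected query:
SELECT * FROM sensors ORDER BY reading DESC LIMIT 2

Result:
id | location | kind   | reading | battery
---+----------+--------+---------+--------
4  | Lab-A    | co2    | 71.7    | 59     
3  | Garage   | motion | 54.6    | 76     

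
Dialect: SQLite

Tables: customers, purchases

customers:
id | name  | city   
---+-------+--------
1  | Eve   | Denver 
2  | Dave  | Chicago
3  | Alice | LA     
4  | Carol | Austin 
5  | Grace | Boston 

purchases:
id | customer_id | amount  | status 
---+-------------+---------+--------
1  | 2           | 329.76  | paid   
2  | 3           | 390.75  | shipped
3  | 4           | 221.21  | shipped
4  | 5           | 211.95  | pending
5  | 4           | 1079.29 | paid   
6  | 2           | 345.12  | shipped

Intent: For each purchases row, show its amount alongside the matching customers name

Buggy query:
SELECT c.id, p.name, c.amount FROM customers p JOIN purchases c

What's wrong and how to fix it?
Bug: Missing join condition: each purchases row is matched to all customers rows instead of just its own

Fix: Add ON c.customer_id = p.id to the JOIN

Corrected query:
SELECT c.id, p.name, c.amount FROM customers p JOIN purchases c ON c.customer_id = p.id

Result:
id | name  | amount 
---+-------+--------
1  | Dave  | 329.76 
2  | Alice | 390.75 
3  | Carol | 221.21 
4  | Grace | 211.95 
5  | Carol | 1079.29
6  | Dave  | 345.12 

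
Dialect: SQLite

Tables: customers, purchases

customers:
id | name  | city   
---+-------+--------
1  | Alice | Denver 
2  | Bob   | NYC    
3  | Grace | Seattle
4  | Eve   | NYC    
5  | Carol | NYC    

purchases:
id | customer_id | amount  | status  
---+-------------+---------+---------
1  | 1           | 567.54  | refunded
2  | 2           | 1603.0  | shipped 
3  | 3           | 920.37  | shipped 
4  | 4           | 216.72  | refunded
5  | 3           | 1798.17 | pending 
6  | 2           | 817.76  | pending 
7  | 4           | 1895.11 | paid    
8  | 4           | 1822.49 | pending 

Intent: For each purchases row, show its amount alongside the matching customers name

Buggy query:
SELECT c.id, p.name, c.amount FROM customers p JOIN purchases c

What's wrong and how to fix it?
Bug: JOIN with no ON clause produces a cartesian product; every purchases row pairs with every customers row

Fix: Specify the join condition linking the foreign key to the parent id

Corrected query:
SELECT c.id, p.name, c.amount FROM customers p JOIN purchases c ON c.customer_id = p.id

Result:
id | name  | amount 
---+-------+--------
1  | Alice | 567.54 
2  | Bob   | 1603   
3  | Grace | 920.37 
4  | Eve   | 216.72 
5  | Grace | 1798.17
6  | Bob   | 817.76 
7  | Eve   | 1895.11
8  | Eve   | 1822.49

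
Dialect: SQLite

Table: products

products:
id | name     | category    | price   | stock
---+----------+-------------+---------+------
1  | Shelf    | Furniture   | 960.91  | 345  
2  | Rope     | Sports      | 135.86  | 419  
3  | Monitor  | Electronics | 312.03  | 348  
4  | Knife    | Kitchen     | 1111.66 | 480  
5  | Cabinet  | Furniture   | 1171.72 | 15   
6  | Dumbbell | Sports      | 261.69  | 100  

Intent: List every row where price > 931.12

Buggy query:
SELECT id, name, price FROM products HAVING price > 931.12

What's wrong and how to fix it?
Bug: HAVING filters the output of aggregation, but this query has no GROUP BY and no aggregate functions, so SQLite rejects it (HAVING clause on a non-aggregate query); the condition here is per row

Fix: Replace HAVING with WHERE since the condition applies to individual rows

Corrected query:
SELECT id, name, price FROM products WHERE price > 931.12

Result:
id | name    | price  
---+---------+--------
1  | Shelf   | 960.91 
4  | Knife   | 1111.66
5  | Cabinet | 1171.72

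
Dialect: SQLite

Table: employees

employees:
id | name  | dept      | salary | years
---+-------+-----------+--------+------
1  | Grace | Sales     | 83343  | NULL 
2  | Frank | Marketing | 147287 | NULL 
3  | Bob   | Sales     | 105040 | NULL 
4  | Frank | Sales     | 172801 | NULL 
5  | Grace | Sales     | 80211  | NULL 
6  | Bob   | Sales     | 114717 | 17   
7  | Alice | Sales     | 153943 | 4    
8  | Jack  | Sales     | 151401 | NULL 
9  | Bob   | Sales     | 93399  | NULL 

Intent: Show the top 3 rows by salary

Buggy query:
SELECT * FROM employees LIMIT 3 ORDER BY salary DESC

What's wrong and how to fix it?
Bug: ORDER BY cannot follow LIMIT; LIMIT is the final clause

Fix: Swap the clauses: ORDER BY first, then LIMIT

Corrected query:
SELECT * FROM employees ORDER BY salary DESC LIMIT 3

Result:
id | name  | dept  | salary | years
---+-------+-------+--------+------
4  | Frank | Sales | 172801 | NULL 
7  | Alice | Sales | 153943 | 4    
8  | Jack  | Sales | 151401 | NULL 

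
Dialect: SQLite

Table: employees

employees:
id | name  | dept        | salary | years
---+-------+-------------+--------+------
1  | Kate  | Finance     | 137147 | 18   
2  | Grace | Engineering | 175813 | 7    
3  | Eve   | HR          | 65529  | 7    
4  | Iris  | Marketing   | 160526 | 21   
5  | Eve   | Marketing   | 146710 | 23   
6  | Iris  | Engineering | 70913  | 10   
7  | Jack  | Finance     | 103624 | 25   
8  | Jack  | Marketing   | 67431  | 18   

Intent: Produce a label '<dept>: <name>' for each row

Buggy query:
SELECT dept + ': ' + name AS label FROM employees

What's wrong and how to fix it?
Bug: '+' is numeric addition; on text columns SQLite converts them to 0 instead of concatenating

Fix: Use the || operator for string concatenation

Corrected query:
SELECT dept || ': ' || name AS label FROM employees

Result:
label             
------------------
Finance: Kate     
Engineering: Grace
HR: Eve           
Marketing: Iris   
Marketing: Eve    
Engineering: Iris 
Finance: Jack     
Marketing: Jack   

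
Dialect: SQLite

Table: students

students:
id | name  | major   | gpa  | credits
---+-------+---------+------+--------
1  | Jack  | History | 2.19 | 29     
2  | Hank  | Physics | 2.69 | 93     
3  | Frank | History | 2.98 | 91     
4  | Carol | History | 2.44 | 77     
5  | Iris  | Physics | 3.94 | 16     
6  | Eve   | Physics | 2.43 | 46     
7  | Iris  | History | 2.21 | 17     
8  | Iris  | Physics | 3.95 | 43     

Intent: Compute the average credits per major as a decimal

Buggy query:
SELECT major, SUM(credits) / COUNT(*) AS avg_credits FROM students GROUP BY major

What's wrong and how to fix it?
Bug: Both operands are integers, so '/' performs integer division and truncates

Fix: Multiply by 1.0 (or CAST to REAL) to force floating-point division

Corrected query:
SELECT major, SUM(credits) * 1.0 / COUNT(*) AS avg_credits FROM students GROUP BY major

Result:
major   | avg_credits
--------+------------
History | 53.5       
Physics | 49.5       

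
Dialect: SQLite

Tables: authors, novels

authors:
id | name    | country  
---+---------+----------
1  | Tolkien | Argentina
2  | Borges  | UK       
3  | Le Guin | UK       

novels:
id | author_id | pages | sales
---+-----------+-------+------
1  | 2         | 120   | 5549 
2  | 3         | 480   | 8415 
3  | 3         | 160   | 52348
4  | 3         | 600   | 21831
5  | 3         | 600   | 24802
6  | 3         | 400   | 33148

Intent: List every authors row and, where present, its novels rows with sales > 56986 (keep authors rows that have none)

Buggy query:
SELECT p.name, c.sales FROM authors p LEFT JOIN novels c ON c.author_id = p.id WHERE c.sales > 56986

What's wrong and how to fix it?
Bug: A WHERE condition on the right-hand table after LEFT JOIN drops unmatched parents

Fix: Put 'c.sales > 56986' in the JOIN's ON clause instead of WHERE

Corrected query:
SELECT p.name, c.sales FROM authors p LEFT JOIN novels c ON c.author_id = p.id AND c.sales > 56986

Result:
name    | sales
--------+------
Tolkien | NULL 
Borges  | NULL 
Le Guin | NULL 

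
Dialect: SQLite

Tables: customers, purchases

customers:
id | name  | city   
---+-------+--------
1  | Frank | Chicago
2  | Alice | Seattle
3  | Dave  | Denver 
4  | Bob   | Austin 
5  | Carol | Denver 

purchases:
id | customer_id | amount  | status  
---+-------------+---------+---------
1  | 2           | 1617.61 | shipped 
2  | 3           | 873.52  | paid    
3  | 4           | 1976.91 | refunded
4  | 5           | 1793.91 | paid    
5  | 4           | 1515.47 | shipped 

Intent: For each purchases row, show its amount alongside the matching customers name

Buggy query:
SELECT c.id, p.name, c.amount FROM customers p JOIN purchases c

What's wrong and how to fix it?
Bug: JOIN with no ON clause produces a cartesian product; every purchases row pairs with every customers row

Fix: Add ON c.customer_id = p.id to the JOIN

Corrected query:
SELECT c.id, p.name, c.amount FROM customers p JOIN purchases c ON c.customer_id = p.id

Result:
id | name  | amount 
---+-------+--------
1  | Alice | 1617.61
2  | Dave  | 873.52 
3  | Bob   | 1976.91
4  | Carol | 1793.91
5  | Bob   | 1515.47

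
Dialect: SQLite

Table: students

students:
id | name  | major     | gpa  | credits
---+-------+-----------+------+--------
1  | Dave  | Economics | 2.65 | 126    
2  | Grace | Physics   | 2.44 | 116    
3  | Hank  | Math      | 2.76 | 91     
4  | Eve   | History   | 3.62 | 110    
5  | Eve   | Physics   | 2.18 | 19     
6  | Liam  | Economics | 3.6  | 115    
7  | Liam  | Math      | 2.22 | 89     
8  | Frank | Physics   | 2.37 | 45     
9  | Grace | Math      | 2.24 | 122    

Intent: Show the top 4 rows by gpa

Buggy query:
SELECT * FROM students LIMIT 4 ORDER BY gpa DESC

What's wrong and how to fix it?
Bug: ORDER BY cannot follow LIMIT; LIMIT is the final clause

Fix: Swap the clauses: ORDER BY first, then LIMIT

Corrected query:
SELECT * FROM students ORDER BY gpa DESC LIMIT 4

Result:
id | name | major     | gpa  | credits
---+------+-----------+------+--------
4  | Eve  | History   | 3.62 | 110    
6  | Liam | Economics | 3.6  | 115    
3  | Hank | Math      | 2.76 | 91     
1  | Dave | Economics | 2.65 | 126    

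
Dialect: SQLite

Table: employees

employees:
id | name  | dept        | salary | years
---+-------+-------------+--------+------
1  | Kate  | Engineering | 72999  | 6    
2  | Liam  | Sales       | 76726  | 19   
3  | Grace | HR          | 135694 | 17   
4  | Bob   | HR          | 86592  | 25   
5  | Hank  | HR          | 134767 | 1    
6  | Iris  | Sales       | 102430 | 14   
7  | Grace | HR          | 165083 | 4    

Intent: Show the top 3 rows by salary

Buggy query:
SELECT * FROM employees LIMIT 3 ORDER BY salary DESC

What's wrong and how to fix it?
Bug: ORDER BY cannot follow LIMIT; LIMIT is the final clause

Fix: Sort with ORDER BY, then apply LIMIT

Corrected query:
SELECT * FROM employees ORDER BY salary DESC LIMIT 3

Result:
id | name  | dept | salary | years
---+-------+------+--------+------
7  | Grace | HR   | 165083 | 4    
3  | Grace | HR   | 135694 | 17   
5  | Hank  | HR   | 134767 | 1    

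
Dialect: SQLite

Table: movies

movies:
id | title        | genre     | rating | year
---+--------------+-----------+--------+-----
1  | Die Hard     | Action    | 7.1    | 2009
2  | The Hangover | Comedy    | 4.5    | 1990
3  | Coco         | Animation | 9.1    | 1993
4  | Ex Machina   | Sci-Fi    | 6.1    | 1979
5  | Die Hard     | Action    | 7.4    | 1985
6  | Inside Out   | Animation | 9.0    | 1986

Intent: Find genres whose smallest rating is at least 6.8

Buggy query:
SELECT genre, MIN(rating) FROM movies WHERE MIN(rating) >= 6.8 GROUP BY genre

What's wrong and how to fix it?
Bug: MIN() in WHERE is a misuse of aggregate

Fix: Use HAVING for the per-group MIN condition

Corrected query:
SELECT genre, MIN(rating) FROM movies GROUP BY genre HAVING MIN(rating) >= 6.8

Result:
genre     | MIN(rating)
----------+------------
Action    | 7.1        
Animation | 9          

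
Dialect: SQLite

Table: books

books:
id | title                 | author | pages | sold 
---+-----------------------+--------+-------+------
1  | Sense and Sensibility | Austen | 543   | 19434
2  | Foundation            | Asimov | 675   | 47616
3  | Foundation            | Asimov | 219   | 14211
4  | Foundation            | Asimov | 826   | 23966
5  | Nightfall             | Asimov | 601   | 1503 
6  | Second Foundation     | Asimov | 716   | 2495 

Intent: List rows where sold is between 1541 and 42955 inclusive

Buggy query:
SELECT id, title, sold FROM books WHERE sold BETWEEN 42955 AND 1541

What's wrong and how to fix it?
Bug: BETWEEN expects the lower bound first; with 42955 AND 1541 the range is empty

Fix: Write BETWEEN 1541 AND 42955

Corrected query:
SELECT id, title, sold FROM books WHERE sold BETWEEN 1541 AND 42955

Result:
id | title                 | sold 
---+-----------------------+------
1  | Sense and Sensibility | 19434
3  | Foundation            | 14211
4  | Foundation            | 23966
6  | Second Foundation     | 2495 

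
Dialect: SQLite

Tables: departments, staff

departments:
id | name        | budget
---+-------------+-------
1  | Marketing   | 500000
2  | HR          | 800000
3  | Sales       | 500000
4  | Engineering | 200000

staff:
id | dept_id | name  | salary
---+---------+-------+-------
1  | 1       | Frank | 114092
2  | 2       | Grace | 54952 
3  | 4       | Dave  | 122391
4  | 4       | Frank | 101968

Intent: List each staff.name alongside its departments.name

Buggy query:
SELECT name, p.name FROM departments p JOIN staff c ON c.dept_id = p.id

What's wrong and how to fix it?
Bug: Both tables have a 'name' column; the unqualified reference is ambiguous

Fix: Prefix ambiguous columns with the table alias

Corrected query:
SELECT c.name, p.name FROM departments p JOIN staff c ON c.dept_id = p.id

Result:
name  | name       
------+------------
Frank | Marketing  
Grace | HR         
Dave  | Engineering
Frank | Engineering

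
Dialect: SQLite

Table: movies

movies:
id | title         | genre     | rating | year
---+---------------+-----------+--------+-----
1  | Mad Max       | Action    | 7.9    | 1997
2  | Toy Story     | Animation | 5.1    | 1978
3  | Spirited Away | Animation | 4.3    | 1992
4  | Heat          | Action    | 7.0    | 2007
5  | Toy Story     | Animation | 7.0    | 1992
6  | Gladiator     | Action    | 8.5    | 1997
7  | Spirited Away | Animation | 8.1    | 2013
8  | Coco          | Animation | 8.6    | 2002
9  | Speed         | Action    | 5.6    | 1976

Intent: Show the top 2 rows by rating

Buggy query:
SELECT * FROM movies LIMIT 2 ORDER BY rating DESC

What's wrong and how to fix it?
Bug: ORDER BY cannot follow LIMIT; LIMIT is the final clause

Fix: Sort with ORDER BY, then apply LIMIT

Corrected query:
SELECT * FROM movies ORDER BY rating DESC LIMIT 2

Result:
id | title     | genre     | rating | year
---+-----------+-----------+--------+-----
8  | Coco      | Animation | 8.6    | 2002
6  | Gladiator | Action    | 8.5    | 1997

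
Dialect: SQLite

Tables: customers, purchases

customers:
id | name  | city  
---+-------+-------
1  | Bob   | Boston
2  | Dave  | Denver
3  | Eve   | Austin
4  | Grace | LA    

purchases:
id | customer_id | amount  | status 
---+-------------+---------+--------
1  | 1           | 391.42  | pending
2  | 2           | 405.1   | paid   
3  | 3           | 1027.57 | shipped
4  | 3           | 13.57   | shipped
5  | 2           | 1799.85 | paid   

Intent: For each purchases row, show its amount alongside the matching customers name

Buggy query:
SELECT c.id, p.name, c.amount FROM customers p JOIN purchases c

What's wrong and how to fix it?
Bug: JOIN with no ON clause produces a cartesian product; every purchases row pairs with every customers row

Fix: Specify the join condition linking the foreign key to the parent id

Corrected query:
SELECT c.id, p.name, c.amount FROM customers p JOIN purchases c ON c.customer_id = p.id

Result:
id | name | amount 
---+------+--------
1  | Bob  | 391.42 
2  | Dave | 405.1  
3  | Eve  | 1027.57
4  | Eve  | 13.57  
5  | Dave | 1799.85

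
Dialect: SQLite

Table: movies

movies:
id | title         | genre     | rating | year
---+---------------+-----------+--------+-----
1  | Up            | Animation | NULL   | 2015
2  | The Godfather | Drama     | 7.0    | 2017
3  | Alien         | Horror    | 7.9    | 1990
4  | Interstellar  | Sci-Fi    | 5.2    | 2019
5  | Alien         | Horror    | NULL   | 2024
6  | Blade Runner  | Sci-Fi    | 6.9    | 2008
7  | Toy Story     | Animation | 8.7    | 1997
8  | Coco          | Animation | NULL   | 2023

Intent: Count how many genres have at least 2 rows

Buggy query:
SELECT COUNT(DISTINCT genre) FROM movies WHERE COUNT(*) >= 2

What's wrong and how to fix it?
Bug: COUNT(*) cannot appear in WHERE; the per-group count doesn't exist yet

Fix: Group first with HAVING COUNT(*) >= 2, then COUNT the resulting groups

Corrected query:
SELECT COUNT(*) FROM (SELECT genre FROM movies GROUP BY genre HAVING COUNT(*) >= 2)

Result:
COUNT(*)
--------
3       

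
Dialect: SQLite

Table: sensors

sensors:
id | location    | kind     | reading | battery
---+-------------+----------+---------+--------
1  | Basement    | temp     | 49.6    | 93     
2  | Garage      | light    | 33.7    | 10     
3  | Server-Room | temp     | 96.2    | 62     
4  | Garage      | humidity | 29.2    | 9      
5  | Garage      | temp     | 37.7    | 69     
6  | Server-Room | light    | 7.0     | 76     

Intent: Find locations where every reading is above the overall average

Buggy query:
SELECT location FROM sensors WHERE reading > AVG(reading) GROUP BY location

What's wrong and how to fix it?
Bug: WHERE evaluates per row before aggregation, so AVG() is unavailable

Fix: Use a subquery for AVG and a HAVING MIN(...) filter so the condition holds for every row in the group

Corrected query:
SELECT location FROM sensors GROUP BY location HAVING MIN(reading) > (SELECT AVG(reading) FROM sensors)

Result:
location
--------
Basement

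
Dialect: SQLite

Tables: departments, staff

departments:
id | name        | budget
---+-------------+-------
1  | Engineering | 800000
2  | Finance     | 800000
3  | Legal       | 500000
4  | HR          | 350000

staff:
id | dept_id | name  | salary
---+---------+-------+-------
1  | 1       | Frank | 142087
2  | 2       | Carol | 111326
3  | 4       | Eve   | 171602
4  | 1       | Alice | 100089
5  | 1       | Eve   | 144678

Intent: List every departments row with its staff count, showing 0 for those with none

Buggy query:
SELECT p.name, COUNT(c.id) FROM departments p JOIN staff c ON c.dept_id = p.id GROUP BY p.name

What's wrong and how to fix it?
Bug: INNER JOIN drops departments rows that have no matching staff rows

Fix: Use LEFT JOIN so parents without children still appear (COUNT(c.id) gives 0)

Corrected query:
SELECT p.name, COUNT(c.id) FROM departments p LEFT JOIN staff c ON c.dept_id = p.id GROUP BY p.name

Result:
name        | COUNT(c.id)
------------+------------
Engineering | 3          
Finance     | 1          
HR          | 1          
Legal       | 0          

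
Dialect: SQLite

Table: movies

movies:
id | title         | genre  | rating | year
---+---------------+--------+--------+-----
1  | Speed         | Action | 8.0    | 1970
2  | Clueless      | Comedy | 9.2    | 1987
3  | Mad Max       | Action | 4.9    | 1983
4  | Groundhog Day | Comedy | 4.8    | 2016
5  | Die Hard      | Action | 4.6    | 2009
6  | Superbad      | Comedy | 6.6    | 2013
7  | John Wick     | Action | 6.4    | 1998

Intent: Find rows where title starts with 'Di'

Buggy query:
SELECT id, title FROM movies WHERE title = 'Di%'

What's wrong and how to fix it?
Bug: '=' compares the literal string including the % character; pattern matching needs LIKE

Fix: Use LIKE for wildcard pattern matching

Corrected query:
SELECT id, title FROM movies WHERE title LIKE 'Di%'

Result:
id | title   
---+---------
5  | Die Hard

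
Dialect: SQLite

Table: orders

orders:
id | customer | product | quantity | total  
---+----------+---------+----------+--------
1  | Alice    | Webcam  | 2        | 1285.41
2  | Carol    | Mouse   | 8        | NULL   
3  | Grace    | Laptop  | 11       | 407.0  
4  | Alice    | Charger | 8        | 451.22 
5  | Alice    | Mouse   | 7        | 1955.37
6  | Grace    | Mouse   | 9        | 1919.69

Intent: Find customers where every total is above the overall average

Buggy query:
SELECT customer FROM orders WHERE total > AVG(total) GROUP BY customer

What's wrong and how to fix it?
Bug: WHERE evaluates per row before aggregation, so AVG() is unavailable

Fix: Use a subquery for AVG and a HAVING MIN(...) filter so the condition holds for every row in the group

Corrected query:
SELECT customer FROM orders GROUP BY customer HAVING MIN(total) > (SELECT AVG(total) FROM orders)

Result:
(no rows)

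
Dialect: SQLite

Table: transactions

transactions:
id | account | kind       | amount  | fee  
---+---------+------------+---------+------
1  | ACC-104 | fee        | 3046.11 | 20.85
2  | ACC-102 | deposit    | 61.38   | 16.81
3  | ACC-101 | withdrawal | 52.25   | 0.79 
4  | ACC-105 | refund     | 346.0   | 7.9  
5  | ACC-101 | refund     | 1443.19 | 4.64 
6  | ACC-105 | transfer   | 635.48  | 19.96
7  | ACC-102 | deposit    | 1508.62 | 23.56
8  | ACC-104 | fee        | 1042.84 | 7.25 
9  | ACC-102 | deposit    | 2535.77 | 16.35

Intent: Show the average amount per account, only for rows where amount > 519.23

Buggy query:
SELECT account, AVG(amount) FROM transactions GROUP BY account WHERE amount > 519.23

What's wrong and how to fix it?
Bug: WHERE cannot follow GROUP BY

Fix: Place WHERE between FROM and GROUP BY

Corrected query:
SELECT account, AVG(amount) FROM transactions WHERE amount > 519.23 GROUP BY account

Result:
account | AVG(amount)
--------+------------
ACC-101 | 1443.19    
ACC-102 | 2022.195   
ACC-104 | 2044.475   
ACC-105 | 635.48     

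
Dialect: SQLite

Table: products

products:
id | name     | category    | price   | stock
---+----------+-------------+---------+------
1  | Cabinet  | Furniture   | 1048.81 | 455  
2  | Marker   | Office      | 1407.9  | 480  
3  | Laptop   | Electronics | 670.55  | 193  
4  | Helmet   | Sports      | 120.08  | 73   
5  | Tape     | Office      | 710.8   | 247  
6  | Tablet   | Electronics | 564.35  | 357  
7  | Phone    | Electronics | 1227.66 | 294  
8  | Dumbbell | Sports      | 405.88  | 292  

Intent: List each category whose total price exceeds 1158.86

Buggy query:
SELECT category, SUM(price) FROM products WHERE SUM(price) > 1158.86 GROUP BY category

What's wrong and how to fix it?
Bug: SUM(price) is an aggregate, but WHERE filters rows before aggregation

Fix: Use HAVING (which filters groups after aggregation) instead of WHERE

Corrected query:
SELECT category, SUM(price) FROM products GROUP BY category HAVING SUM(price) > 1158.86

Result:
category    | SUM(price)
------------+-----------
Electronics | 2462.56   
Office      | 2118.7    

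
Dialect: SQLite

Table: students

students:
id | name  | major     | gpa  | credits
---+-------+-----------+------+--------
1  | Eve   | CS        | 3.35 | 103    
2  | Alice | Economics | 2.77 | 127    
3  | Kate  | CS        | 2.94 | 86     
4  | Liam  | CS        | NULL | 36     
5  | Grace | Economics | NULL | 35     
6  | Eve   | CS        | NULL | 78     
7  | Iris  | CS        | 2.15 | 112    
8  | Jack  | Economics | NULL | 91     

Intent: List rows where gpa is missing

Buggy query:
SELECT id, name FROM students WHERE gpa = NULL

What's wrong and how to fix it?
Bug: '= NULL' is always unknown in SQL three-valued logic, so no rows match

Fix: Use IS NULL to test for NULL

Corrected query:
SELECT id, name FROM students WHERE gpa IS NULL

Result:
id | name 
---+------
4  | Liam 
5  | Grace
6  | Eve  
8  | Jack 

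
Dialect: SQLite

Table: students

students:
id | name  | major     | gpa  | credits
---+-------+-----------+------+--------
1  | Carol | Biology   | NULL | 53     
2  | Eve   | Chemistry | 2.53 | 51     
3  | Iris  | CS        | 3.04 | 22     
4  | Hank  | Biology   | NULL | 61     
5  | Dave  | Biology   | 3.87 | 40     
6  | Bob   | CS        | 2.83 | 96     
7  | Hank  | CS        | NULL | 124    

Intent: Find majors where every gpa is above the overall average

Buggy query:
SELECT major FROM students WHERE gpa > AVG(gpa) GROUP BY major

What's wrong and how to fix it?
Bug: WHERE evaluates per row before aggregation, so AVG() is unavailable

Fix: Use a subquery for AVG and a HAVING MIN(...) filter so the condition holds for every row in the group

Corrected query:
SELECT major FROM students GROUP BY major HAVING MIN(gpa) > (SELECT AVG(gpa) FROM students)

Result:
major  
-------
Biology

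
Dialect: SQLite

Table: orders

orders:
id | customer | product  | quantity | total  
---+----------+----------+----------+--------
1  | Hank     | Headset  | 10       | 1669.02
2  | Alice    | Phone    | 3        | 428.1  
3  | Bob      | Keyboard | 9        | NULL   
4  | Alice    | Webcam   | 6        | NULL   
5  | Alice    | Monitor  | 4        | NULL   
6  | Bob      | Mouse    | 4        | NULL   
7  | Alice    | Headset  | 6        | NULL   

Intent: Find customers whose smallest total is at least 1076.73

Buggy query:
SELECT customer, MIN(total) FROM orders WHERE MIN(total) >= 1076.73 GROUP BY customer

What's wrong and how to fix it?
Bug: MIN() in WHERE is a misuse of aggregate

Fix: Use HAVING for the per-group MIN condition

Corrected query:
SELECT customer, MIN(total) FROM orders GROUP BY customer HAVING MIN(total) >= 1076.73

Result:
customer | MIN(total)
---------+-----------
Hank     | 1669.02   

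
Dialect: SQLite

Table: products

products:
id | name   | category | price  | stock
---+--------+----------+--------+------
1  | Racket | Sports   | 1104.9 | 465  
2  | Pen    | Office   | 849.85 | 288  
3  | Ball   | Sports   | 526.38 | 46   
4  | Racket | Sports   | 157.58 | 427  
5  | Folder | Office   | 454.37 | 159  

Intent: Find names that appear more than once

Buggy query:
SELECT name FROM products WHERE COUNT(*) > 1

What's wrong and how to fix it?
Bug: WHERE can't reference COUNT(*); aggregates are computed after WHERE

Fix: Group first, then use HAVING for the count condition

Corrected query:
SELECT name FROM products GROUP BY name HAVING COUNT(*) > 1

Result:
name  
------
Racket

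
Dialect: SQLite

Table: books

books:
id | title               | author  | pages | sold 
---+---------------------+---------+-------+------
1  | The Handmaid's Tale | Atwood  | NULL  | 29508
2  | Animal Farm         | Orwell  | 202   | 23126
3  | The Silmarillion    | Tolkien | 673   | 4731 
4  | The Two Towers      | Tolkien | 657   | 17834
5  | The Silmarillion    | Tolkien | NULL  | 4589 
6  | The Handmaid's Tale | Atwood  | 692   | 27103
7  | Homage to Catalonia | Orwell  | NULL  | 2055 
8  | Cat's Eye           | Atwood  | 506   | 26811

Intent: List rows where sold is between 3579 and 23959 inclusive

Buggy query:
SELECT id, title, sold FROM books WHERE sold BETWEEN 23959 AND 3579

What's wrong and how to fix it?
Bug: BETWEEN expects the lower bound first; with 23959 AND 3579 the range is empty

Fix: Swap the bounds so the smaller value comes first

Corrected query:
SELECT id, title, sold FROM books WHERE sold BETWEEN 3579 AND 23959

Result:
id | title            | sold 
---+------------------+------
2  | Animal Farm      | 23126
3  | The Silmarillion | 4731 
4  | The Two Towers   | 17834
5  | The Silmarillion | 4589 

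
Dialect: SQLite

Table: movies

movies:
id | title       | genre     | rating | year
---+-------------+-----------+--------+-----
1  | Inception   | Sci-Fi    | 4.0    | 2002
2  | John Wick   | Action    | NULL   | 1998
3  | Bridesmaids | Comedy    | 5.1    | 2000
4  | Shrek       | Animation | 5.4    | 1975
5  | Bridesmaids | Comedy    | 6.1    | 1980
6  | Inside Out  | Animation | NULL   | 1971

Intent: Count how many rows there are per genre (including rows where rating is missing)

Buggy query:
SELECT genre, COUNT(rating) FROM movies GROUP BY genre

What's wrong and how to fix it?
Bug: COUNT(rating) skips NULLs, so groups with missing rating are undercounted

Fix: Replace COUNT(rating) with COUNT(*)

Corrected query:
SELECT genre, COUNT(*) FROM movies GROUP BY genre

Result:
genre     | COUNT(*)
----------+---------
Action    | 1       
Animation | 2       
Comedy    | 2       
Sci-Fi    | 1       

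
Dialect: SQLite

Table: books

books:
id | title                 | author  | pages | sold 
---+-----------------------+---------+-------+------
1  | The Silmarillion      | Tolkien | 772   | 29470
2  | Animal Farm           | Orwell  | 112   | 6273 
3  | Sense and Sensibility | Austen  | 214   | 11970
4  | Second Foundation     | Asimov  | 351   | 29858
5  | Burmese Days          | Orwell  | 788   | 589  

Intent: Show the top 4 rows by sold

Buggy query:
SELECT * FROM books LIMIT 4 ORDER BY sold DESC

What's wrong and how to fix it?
Bug: LIMIT must come after ORDER BY

Fix: Swap the clauses: ORDER BY first, then LIMIT

Corrected query:
SELECT * FROM books ORDER BY sold DESC LIMIT 4

Result:
id | title                 | author  | pages | sold 
---+-----------------------+---------+-------+------
4  | Second Foundation     | Asimov  | 351   | 29858
1  | The Silmarillion      | Tolkien | 772   | 29470
3  | Sense and Sensibility | Austen  | 214   | 11970
2  | Animal Farm           | Orwell  | 112   | 6273 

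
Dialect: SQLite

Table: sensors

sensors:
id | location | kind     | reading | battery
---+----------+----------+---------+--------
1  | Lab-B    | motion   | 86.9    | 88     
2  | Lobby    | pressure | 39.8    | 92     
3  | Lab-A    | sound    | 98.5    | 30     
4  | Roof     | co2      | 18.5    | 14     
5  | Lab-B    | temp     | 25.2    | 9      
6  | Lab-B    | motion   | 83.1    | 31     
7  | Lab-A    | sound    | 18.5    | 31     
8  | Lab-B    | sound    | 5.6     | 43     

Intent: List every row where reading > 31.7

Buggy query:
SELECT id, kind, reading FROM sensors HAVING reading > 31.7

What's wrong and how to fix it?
Bug: HAVING filters the output of aggregation, but this query has no GROUP BY and no aggregate functions, so SQLite rejects it (HAVING clause on a non-aggregate query); the condition here is per row

Fix: Replace HAVING with WHERE since the condition applies to individual rows

Corrected query:
SELECT id, kind, reading FROM sensors WHERE reading > 31.7

Result:
id | kind     | reading
---+----------+--------
1  | motion   | 86.9   
2  | pressure | 39.8   
3  | sound    | 98.5   
6  | motion   | 83.1   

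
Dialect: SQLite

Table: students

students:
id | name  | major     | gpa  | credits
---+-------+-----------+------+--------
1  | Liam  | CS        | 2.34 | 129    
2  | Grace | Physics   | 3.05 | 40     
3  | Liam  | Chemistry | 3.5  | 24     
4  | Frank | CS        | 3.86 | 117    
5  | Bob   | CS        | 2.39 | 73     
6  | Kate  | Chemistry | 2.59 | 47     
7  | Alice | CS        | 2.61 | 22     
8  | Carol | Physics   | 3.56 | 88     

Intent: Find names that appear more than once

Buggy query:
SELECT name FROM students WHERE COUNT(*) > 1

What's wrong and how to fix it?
Bug: WHERE can't reference COUNT(*); aggregates are computed after WHERE

Fix: GROUP BY name, then filter groups with HAVING COUNT(*) > 1

Corrected query:
SELECT name FROM students GROUP BY name HAVING COUNT(*) > 1

Result:
name
----
Liam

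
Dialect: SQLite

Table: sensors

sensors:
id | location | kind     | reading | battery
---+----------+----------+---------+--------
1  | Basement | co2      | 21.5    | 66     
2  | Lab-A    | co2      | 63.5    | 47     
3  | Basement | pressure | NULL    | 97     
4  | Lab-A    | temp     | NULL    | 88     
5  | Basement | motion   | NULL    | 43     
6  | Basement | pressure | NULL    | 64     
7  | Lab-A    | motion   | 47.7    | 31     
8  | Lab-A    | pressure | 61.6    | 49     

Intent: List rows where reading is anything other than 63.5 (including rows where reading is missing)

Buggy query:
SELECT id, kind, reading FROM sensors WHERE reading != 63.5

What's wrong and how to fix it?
Bug: Inequality against NULL is unknown, not true; rows with NULL are dropped

Fix: Handle NULL separately with IS NULL alongside the inequality

Corrected query:
SELECT id, kind, reading FROM sensors WHERE reading != 63.5 OR reading IS NULL

Result:
id | kind     | reading
---+----------+--------
1  | co2      | 21.5   
3  | pressure | NULL   
4  | temp     | NULL   
5  | motion   | NULL   
6  | pressure | NULL   
7  | motion   | 47.7   
8  | pressure | 61.6   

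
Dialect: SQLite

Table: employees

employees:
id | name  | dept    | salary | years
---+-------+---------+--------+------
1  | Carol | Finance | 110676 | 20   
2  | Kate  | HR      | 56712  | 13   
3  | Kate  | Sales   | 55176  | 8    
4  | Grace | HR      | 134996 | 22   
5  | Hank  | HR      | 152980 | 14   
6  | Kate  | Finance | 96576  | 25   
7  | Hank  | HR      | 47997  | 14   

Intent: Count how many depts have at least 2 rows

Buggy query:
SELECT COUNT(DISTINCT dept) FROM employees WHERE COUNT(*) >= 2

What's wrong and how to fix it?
Bug: COUNT(*) cannot appear in WHERE; the per-group count doesn't exist yet

Fix: Group first with HAVING COUNT(*) >= 2, then COUNT the resulting groups

Corrected query:
SELECT COUNT(*) FROM (SELECT dept FROM employees GROUP BY dept HAVING COUNT(*) >= 2)

Result:
COUNT(*)
--------
2       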